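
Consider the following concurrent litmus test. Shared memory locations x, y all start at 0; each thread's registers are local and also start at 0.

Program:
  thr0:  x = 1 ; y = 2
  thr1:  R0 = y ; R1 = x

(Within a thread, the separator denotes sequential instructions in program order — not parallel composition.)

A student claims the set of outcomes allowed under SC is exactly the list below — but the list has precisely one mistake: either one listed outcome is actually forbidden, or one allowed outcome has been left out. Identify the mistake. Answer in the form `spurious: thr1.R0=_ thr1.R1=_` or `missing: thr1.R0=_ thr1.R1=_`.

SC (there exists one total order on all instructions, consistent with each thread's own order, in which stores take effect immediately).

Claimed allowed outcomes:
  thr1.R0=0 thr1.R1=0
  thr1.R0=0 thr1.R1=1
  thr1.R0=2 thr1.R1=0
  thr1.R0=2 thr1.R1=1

spurious: thr1.R0=2 thr1.R1=0

outcome vector order: (thr1.R0,thr1.R1)
SC (3): 0/0; 0/1; 2/1
claimed∖SC = {2/0}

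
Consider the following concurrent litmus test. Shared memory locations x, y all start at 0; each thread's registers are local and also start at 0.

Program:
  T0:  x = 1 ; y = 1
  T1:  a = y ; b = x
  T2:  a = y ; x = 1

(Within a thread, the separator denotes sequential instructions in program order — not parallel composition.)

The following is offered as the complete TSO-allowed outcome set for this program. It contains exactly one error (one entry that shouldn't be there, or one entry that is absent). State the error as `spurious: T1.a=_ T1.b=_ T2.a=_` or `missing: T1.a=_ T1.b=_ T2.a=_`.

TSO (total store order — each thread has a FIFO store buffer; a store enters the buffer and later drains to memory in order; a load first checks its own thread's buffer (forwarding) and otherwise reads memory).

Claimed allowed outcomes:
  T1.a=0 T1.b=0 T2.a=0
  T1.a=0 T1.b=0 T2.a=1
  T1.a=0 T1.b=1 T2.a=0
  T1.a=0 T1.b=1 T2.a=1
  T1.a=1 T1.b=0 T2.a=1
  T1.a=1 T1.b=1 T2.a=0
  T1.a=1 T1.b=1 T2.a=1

spurious: T1.a=1 T1.b=0 T2.a=1

outcome vector order: (T1.a,T1.b,T2.a)
TSO: 6 outcomes — {0/0/0, 0/0/1, 0/1/0, 0/1/1, 1/1/0, 1/1/1}
claimed∖TSO = {1/0/1}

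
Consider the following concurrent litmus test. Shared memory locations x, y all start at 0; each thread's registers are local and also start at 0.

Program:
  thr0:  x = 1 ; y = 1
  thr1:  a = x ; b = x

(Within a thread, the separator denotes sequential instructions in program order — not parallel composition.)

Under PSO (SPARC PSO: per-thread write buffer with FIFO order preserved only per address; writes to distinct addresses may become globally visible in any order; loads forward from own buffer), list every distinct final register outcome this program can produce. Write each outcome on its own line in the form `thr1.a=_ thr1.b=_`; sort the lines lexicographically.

thr1.a=0 thr1.b=0
thr1.a=0 thr1.b=1
thr1.a=1 thr1.b=1

outcome vector order: (thr1.a,thr1.b)
|PSO outcomes| = 3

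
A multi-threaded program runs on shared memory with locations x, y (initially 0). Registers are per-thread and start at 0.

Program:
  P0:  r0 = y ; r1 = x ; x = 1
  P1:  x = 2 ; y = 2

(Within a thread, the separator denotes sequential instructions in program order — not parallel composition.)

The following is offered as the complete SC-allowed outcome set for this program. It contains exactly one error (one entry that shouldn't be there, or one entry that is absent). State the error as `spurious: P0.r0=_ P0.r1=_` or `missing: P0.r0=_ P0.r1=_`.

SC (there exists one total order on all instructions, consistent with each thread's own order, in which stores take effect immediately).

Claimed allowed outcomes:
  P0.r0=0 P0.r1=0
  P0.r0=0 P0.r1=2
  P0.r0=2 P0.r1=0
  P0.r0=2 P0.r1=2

spurious: P0.r0=2 P0.r1=0

outcome vector order: (P0.r0,P0.r1)
under SC → (0,0), (0,2), (2,2)
claimed∖SC = {(2,0)}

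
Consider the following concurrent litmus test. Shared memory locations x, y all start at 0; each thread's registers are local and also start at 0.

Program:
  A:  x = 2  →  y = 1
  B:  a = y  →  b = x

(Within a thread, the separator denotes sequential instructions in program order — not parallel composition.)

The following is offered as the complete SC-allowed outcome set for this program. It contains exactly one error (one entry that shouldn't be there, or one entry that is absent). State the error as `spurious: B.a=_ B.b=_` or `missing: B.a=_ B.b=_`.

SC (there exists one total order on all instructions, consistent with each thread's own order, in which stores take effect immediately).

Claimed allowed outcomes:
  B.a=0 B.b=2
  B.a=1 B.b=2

outcome vector order: (B.a,B.b)
[SC] allowed = {0/0; 0/2; 1/2}
SC∖claimed = {0/0}

missing: B.a=0 B.b=0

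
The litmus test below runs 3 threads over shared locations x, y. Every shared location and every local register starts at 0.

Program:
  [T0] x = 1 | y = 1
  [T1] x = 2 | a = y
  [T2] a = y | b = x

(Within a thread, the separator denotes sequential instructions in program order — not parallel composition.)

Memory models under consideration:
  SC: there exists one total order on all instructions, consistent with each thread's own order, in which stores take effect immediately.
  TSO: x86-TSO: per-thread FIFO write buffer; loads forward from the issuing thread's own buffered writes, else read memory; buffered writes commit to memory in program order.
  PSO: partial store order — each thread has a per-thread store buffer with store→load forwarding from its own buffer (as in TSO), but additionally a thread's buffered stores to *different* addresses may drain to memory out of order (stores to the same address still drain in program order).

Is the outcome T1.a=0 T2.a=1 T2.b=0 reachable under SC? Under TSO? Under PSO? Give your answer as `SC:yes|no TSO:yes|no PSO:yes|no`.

SC:no TSO:no PSO:yes

outcome vector order: (T1.a,T2.a,T2.b)
under SC → (0,0,0) (0,0,1) (0,0,2) (0,1,1) (0,1,2) (1,0,0) (1,0,1) (1,0,2) (1,1,1) (1,1,2)
under TSO → (0,0,0) (0,0,1) (0,0,2) (0,1,1) (0,1,2) (1,0,0) (1,0,1) (1,0,2) (1,1,1) (1,1,2)
under PSO → (0,0,0) (0,0,1) (0,0,2) (0,1,0) (0,1,1) (0,1,2) (1,0,0) (1,0,1) (1,0,2) (1,1,0) (1,1,1) (1,1,2)
target (0,1,0) ∈ {PSO}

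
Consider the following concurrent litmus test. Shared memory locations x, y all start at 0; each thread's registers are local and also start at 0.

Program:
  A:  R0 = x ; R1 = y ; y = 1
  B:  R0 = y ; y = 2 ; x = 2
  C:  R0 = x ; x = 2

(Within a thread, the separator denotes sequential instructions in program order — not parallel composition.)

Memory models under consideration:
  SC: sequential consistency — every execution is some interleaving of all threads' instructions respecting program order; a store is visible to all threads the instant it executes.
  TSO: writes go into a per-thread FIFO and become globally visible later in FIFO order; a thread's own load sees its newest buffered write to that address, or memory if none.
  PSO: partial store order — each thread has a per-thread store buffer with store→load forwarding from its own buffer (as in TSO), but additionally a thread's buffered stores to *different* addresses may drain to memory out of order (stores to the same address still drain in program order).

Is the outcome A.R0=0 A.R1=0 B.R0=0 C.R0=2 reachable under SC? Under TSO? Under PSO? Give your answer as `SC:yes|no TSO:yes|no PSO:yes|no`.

outcome vector order: (A.R0,A.R1,B.R0,C.R0)
under SC → (0,0,0,0); (0,0,0,2); (0,0,1,0); (0,0,1,2); (0,2,0,0); (0,2,0,2); (2,0,0,0); (2,0,1,0); (2,2,0,0); (2,2,0,2)
under TSO → (0,0,0,0); (0,0,0,2); (0,0,1,0); (0,0,1,2); (0,2,0,0); (0,2,0,2); (2,0,0,0); (2,0,1,0); (2,2,0,0); (2,2,0,2)
under PSO → (0,0,0,0); (0,0,0,2); (0,0,1,0); (0,0,1,2); (0,2,0,0); (0,2,0,2); (2,0,0,0); (2,0,0,2); (2,0,1,0); (2,2,0,0); (2,2,0,2)
target (0,0,0,2) ∈ {SC,TSO,PSO}

SC:yes TSO:yes PSO:yes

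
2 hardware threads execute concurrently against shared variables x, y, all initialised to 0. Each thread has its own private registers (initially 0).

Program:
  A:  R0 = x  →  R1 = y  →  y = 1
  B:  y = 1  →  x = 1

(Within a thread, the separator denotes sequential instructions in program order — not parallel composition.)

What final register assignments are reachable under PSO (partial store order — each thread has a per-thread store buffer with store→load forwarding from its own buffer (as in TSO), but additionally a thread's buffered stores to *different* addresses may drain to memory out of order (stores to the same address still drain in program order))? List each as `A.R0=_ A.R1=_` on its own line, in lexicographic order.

outcome vector order: (A.R0,A.R1)
|PSO outcomes| = 4

A.R0=0 A.R1=0
A.R0=0 A.R1=1
A.R0=1 A.R1=0
A.R0=1 A.R1=1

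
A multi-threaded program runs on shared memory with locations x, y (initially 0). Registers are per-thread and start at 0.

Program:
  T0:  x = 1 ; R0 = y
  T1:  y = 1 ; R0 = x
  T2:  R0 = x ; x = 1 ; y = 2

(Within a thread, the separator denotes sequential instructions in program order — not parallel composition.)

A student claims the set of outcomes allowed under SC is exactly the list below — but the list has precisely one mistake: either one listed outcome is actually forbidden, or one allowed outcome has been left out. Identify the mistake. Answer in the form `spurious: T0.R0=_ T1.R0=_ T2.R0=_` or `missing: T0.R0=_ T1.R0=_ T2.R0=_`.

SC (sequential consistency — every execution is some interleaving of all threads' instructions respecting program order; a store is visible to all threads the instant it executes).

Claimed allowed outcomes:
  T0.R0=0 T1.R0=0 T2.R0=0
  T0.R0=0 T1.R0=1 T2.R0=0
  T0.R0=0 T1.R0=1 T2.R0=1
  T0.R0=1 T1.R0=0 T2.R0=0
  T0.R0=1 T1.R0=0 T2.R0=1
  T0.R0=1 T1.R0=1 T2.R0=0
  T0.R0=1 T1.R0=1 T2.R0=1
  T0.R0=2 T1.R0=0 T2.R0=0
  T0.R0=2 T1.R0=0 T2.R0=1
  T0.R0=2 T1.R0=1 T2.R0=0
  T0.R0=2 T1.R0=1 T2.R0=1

spurious: T0.R0=0 T1.R0=0 T2.R0=0

outcome vector order: (T0.R0,T1.R0,T2.R0)
SC (10): 0/1/0 0/1/1 1/0/0 1/0/1 1/1/0 1/1/1 2/0/0 2/0/1 2/1/0 2/1/1
claimed∖SC = {0/0/0}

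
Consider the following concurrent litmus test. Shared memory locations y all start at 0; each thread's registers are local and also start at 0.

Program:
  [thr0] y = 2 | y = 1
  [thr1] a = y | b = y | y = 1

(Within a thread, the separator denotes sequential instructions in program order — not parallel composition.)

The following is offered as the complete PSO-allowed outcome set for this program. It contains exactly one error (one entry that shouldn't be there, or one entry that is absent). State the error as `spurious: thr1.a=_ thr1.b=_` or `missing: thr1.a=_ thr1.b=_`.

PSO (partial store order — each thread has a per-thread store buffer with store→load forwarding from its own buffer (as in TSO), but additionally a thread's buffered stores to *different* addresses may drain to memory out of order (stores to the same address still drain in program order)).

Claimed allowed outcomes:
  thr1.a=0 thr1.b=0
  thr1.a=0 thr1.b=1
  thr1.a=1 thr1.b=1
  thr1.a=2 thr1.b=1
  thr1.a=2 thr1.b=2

missing: thr1.a=0 thr1.b=2

outcome vector order: (thr1.a,thr1.b)
PSO: 6 outcomes — {0/0, 0/1, 0/2, 1/1, 2/1, 2/2}
PSO∖claimed = {0/2}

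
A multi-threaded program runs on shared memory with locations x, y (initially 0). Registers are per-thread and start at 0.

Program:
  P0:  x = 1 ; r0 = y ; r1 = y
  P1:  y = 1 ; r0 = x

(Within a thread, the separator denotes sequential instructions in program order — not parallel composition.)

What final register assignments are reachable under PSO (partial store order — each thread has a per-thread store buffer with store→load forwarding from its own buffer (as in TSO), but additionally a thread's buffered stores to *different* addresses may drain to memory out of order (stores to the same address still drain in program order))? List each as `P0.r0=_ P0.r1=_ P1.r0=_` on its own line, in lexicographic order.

outcome vector order: (P0.r0,P0.r1,P1.r0)
|PSO outcomes| = 6

P0.r0=0 P0.r1=0 P1.r0=0
P0.r0=0 P0.r1=0 P1.r0=1
P0.r0=0 P0.r1=1 P1.r0=0
P0.r0=0 P0.r1=1 P1.r0=1
P0.r0=1 P0.r1=1 P1.r0=0
P0.r0=1 P0.r1=1 P1.r0=1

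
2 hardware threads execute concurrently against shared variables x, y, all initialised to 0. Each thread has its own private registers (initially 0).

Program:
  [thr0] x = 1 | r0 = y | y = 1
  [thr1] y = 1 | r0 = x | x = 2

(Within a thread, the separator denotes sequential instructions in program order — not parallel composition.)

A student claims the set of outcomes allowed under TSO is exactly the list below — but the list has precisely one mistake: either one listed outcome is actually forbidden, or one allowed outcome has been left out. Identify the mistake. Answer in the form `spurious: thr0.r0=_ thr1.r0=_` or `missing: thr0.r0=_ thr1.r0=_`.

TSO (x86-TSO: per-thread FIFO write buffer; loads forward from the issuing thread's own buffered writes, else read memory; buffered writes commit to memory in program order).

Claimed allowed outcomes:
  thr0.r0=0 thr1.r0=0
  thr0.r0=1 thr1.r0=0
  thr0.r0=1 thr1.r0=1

outcome vector order: (thr0.r0,thr1.r0)
[TSO] allowed = {(0,0); (0,1); (1,0); (1,1)}
TSO∖claimed = {(0,1)}

missing: thr0.r0=0 thr1.r0=1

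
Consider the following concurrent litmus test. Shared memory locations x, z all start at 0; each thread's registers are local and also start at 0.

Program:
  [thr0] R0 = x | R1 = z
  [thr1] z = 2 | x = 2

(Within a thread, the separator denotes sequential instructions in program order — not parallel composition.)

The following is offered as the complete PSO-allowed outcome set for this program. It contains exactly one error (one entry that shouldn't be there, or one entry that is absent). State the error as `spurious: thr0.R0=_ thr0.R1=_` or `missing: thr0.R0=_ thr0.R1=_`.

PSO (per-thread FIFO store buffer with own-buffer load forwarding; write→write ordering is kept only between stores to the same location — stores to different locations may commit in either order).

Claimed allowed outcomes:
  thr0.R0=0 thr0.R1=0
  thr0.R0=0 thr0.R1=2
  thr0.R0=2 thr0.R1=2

missing: thr0.R0=2 thr0.R1=0

outcome vector order: (thr0.R0,thr0.R1)
PSO: 4 outcomes — {(0,0), (0,2), (2,0), (2,2)}
PSO∖claimed = {(2,0)}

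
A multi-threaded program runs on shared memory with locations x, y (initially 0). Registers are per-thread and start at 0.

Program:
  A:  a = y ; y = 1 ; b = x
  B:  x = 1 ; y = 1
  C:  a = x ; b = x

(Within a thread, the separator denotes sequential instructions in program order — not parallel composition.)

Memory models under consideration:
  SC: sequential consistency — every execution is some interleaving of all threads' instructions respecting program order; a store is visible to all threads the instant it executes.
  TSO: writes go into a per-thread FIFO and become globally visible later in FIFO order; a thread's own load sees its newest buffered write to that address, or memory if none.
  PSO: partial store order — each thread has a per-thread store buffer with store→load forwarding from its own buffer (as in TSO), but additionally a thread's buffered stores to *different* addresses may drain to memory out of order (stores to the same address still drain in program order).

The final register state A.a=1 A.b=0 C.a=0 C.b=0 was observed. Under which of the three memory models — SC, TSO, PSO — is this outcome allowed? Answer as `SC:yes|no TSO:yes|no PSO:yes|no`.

SC:no TSO:no PSO:yes

outcome vector order: (A.a,A.b,C.a,C.b)
under SC → 0000; 0001; 0011; 0100; 0101; 0111; 1100; 1101; 1111
under TSO → 0000; 0001; 0011; 0100; 0101; 0111; 1100; 1101; 1111
under PSO → 0000; 0001; 0011; 0100; 0101; 0111; 1000; 1001; 1011; 1100; 1101; 1111
target 1000 ∈ {PSO}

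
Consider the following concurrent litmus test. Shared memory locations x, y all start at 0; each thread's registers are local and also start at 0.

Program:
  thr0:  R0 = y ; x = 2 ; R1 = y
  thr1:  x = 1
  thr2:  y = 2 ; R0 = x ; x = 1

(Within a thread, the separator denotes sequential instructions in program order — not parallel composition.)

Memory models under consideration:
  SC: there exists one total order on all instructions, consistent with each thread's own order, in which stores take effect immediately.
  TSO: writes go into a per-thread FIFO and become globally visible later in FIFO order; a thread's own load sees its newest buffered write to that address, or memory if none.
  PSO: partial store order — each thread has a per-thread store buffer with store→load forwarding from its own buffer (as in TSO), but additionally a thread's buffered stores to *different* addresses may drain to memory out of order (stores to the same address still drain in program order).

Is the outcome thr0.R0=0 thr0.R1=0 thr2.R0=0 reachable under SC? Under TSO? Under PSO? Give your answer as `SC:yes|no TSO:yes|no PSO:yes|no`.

outcome vector order: (thr0.R0,thr0.R1,thr2.R0)
under SC → 001 002 020 021 022 220 221 222
under TSO → 000 001 002 020 021 022 220 221 222
under PSO → 000 001 002 020 021 022 220 221 222
target 000 ∈ {TSO,PSO}

SC:no TSO:yes PSO:yes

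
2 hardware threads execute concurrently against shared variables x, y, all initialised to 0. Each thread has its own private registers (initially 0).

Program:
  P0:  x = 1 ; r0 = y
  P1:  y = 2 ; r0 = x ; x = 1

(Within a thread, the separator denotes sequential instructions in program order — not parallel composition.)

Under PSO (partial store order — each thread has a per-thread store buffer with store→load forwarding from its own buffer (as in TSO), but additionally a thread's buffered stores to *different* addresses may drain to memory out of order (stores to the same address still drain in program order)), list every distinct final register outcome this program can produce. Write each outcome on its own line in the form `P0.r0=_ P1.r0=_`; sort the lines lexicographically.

outcome vector order: (P0.r0,P1.r0)
|PSO outcomes| = 4

P0.r0=0 P1.r0=0
P0.r0=0 P1.r0=1
P0.r0=2 P1.r0=0
P0.r0=2 P1.r0=1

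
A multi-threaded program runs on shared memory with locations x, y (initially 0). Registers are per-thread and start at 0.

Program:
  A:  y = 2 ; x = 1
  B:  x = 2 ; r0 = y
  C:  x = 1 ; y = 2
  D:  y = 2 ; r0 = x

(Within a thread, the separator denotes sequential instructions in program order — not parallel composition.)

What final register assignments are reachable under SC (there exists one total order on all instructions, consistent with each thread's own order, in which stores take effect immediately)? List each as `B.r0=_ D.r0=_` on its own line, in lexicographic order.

B.r0=0 D.r0=1
B.r0=0 D.r0=2
B.r0=2 D.r0=0
B.r0=2 D.r0=1
B.r0=2 D.r0=2

outcome vector order: (B.r0,D.r0)
|SC outcomes| = 5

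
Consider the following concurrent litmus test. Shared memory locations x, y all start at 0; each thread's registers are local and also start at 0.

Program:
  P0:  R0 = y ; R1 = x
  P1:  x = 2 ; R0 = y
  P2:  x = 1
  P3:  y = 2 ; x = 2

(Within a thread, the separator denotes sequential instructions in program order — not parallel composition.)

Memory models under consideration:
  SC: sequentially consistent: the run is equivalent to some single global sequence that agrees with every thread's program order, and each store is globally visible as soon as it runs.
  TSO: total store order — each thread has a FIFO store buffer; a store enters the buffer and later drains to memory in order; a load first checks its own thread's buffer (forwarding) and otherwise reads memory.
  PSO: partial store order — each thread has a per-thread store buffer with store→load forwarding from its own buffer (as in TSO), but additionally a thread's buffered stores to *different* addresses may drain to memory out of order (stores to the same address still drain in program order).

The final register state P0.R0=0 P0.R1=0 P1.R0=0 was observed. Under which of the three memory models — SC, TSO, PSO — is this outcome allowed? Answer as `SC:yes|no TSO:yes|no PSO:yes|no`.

SC:yes TSO:yes PSO:yes

outcome vector order: (P0.R0,P0.R1,P1.R0)
SC: 11 outcomes — {(0,0,0) (0,0,2) (0,1,0) (0,1,2) (0,2,0) (0,2,2) (2,0,2) (2,1,0) (2,1,2) (2,2,0) (2,2,2)}
TSO: 12 outcomes — {(0,0,0) (0,0,2) (0,1,0) (0,1,2) (0,2,0) (0,2,2) (2,0,0) (2,0,2) (2,1,0) (2,1,2) (2,2,0) (2,2,2)}
PSO: 12 outcomes — {(0,0,0) (0,0,2) (0,1,0) (0,1,2) (0,2,0) (0,2,2) (2,0,0) (2,0,2) (2,1,0) (2,1,2) (2,2,0) (2,2,2)}
target (0,0,0) ∈ {SC,TSO,PSO}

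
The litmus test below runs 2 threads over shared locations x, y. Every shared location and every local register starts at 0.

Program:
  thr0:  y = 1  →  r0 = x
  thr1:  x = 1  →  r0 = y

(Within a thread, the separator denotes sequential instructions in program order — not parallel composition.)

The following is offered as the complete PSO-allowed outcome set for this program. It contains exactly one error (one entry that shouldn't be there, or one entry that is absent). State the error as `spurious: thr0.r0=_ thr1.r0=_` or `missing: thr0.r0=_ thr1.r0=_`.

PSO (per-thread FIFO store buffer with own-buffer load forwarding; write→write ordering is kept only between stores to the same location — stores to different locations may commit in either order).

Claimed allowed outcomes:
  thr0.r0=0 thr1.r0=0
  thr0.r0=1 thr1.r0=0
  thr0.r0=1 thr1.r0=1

outcome vector order: (thr0.r0,thr1.r0)
under PSO → 00, 01, 10, 11
PSO∖claimed = {01}

missing: thr0.r0=0 thr1.r0=1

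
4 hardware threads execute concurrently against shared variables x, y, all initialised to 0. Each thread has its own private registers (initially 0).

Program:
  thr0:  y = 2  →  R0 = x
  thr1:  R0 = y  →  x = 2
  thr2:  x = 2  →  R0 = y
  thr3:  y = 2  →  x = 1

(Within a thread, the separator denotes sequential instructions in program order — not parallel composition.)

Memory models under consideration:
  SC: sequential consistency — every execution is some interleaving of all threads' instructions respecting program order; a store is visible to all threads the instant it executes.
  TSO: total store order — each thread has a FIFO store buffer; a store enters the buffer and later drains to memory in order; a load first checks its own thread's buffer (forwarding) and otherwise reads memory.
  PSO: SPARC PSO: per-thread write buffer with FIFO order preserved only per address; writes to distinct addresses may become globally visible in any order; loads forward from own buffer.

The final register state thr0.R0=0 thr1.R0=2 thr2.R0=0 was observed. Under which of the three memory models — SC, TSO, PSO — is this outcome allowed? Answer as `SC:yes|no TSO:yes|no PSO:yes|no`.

outcome vector order: (thr0.R0,thr1.R0,thr2.R0)
SC: 10 outcomes — {<0 0 2>; <0 2 2>; <1 0 0>; <1 0 2>; <1 2 0>; <1 2 2>; <2 0 0>; <2 0 2>; <2 2 0>; <2 2 2>}
TSO: 12 outcomes — {<0 0 0>; <0 0 2>; <0 2 0>; <0 2 2>; <1 0 0>; <1 0 2>; <1 2 0>; <1 2 2>; <2 0 0>; <2 0 2>; <2 2 0>; <2 2 2>}
PSO: 12 outcomes — {<0 0 0>; <0 0 2>; <0 2 0>; <0 2 2>; <1 0 0>; <1 0 2>; <1 2 0>; <1 2 2>; <2 0 0>; <2 0 2>; <2 2 0>; <2 2 2>}
target <0 2 0> ∈ {TSO,PSO}

SC:no TSO:yes PSO:yes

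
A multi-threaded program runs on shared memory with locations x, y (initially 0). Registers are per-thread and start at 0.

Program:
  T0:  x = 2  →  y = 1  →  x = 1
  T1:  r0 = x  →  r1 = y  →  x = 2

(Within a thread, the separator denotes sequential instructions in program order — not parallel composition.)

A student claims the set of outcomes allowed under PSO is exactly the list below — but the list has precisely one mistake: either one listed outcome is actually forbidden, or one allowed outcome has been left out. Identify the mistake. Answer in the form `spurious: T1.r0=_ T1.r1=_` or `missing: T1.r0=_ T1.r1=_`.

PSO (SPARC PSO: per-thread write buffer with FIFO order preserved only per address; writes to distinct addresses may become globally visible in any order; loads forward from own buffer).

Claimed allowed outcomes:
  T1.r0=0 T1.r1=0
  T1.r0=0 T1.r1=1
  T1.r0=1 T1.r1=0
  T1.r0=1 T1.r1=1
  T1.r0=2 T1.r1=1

outcome vector order: (T1.r0,T1.r1)
PSO (6): (0,0) (0,1) (1,0) (1,1) (2,0) (2,1)
PSO∖claimed = {(2,0)}

missing: T1.r0=2 T1.r1=0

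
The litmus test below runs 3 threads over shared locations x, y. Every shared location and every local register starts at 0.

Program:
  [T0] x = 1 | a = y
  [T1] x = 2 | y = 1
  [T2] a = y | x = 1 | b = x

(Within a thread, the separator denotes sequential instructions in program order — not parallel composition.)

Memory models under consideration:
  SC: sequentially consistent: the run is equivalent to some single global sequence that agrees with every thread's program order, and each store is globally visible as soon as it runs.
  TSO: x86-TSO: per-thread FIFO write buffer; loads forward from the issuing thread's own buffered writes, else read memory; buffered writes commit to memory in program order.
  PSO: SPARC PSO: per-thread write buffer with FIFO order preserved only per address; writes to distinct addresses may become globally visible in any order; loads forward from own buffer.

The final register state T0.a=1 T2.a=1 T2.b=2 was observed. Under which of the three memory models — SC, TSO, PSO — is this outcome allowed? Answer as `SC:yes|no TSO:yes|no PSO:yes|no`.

SC:no TSO:no PSO:yes

outcome vector order: (T0.a,T2.a,T2.b)
SC: 6 outcomes — {0/0/1; 0/0/2; 0/1/1; 1/0/1; 1/0/2; 1/1/1}
TSO: 6 outcomes — {0/0/1; 0/0/2; 0/1/1; 1/0/1; 1/0/2; 1/1/1}
PSO: 8 outcomes — {0/0/1; 0/0/2; 0/1/1; 0/1/2; 1/0/1; 1/0/2; 1/1/1; 1/1/2}
target 1/1/2 ∈ {PSO}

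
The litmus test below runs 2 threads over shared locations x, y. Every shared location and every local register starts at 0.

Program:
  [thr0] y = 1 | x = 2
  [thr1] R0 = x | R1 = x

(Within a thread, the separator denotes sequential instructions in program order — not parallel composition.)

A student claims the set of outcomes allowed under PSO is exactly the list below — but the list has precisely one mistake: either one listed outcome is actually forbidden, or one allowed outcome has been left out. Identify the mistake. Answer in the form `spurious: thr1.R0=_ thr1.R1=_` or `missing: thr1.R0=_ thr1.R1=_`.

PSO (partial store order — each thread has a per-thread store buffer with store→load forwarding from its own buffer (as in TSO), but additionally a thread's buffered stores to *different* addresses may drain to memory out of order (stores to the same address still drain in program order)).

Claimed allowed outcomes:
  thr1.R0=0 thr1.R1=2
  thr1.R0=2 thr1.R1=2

missing: thr1.R0=0 thr1.R1=0

outcome vector order: (thr1.R0,thr1.R1)
PSO: 3 outcomes — {0/0 0/2 2/2}
PSO∖claimed = {0/0}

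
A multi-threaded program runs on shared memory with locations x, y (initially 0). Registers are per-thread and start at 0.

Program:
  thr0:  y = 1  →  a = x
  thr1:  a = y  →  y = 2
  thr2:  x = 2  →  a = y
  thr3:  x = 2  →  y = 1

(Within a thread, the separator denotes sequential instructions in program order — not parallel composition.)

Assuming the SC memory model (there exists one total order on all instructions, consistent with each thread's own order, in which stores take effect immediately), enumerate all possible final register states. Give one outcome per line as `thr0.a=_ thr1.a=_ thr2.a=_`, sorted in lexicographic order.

thr0.a=0 thr1.a=0 thr2.a=1
thr0.a=0 thr1.a=0 thr2.a=2
thr0.a=0 thr1.a=1 thr2.a=1
thr0.a=0 thr1.a=1 thr2.a=2
thr0.a=2 thr1.a=0 thr2.a=0
thr0.a=2 thr1.a=0 thr2.a=1
thr0.a=2 thr1.a=0 thr2.a=2
thr0.a=2 thr1.a=1 thr2.a=0
thr0.a=2 thr1.a=1 thr2.a=1
thr0.a=2 thr1.a=1 thr2.a=2

outcome vector order: (thr0.a,thr1.a,thr2.a)
|SC outcomes| = 10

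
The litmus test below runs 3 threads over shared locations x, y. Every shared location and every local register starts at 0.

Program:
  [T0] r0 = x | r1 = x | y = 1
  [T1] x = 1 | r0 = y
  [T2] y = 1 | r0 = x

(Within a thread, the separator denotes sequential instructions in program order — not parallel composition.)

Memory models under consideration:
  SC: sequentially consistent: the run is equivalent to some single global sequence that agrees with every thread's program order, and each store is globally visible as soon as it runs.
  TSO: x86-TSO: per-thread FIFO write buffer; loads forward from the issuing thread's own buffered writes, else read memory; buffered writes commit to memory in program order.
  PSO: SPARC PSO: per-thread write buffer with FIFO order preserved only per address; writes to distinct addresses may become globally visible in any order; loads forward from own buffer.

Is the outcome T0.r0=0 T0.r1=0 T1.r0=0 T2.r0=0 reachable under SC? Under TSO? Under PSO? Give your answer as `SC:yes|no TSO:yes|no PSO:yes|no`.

SC:no TSO:yes PSO:yes

outcome vector order: (T0.r0,T0.r1,T1.r0,T2.r0)
under SC → 0001, 0010, 0011, 0101, 0110, 0111, 1101, 1110, 1111
under TSO → 0000, 0001, 0010, 0011, 0100, 0101, 0110, 0111, 1100, 1101, 1110, 1111
under PSO → 0000, 0001, 0010, 0011, 0100, 0101, 0110, 0111, 1100, 1101, 1110, 1111
target 0000 ∈ {TSO,PSO}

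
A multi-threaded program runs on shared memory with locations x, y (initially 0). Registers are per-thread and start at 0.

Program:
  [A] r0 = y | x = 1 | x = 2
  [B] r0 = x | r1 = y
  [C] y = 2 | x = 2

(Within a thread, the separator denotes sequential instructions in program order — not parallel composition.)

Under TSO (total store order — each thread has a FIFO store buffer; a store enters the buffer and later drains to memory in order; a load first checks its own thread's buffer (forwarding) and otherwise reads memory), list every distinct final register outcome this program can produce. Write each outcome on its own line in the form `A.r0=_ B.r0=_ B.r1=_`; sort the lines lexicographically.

outcome vector order: (A.r0,B.r0,B.r1)
|TSO outcomes| = 10

A.r0=0 B.r0=0 B.r1=0
A.r0=0 B.r0=0 B.r1=2
A.r0=0 B.r0=1 B.r1=0
A.r0=0 B.r0=1 B.r1=2
A.r0=0 B.r0=2 B.r1=0
A.r0=0 B.r0=2 B.r1=2
A.r0=2 B.r0=0 B.r1=0
A.r0=2 B.r0=0 B.r1=2
A.r0=2 B.r0=1 B.r1=2
A.r0=2 B.r0=2 B.r1=2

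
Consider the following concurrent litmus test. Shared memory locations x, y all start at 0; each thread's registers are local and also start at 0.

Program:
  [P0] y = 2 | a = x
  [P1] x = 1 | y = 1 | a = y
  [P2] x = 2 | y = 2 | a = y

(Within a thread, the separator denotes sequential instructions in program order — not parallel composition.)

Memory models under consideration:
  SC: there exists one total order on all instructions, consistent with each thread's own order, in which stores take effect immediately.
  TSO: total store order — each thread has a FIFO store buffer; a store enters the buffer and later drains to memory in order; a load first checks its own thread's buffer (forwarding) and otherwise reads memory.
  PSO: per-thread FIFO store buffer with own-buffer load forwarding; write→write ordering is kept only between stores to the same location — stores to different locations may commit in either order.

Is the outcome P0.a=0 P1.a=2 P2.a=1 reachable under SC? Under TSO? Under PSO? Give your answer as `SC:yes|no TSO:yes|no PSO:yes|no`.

SC:no TSO:yes PSO:yes

outcome vector order: (P0.a,P1.a,P2.a)
under SC → 011 012 022 111 112 121 122 211 212 221 222
under TSO → 011 012 021 022 111 112 121 122 211 212 221 222
under PSO → 011 012 021 022 111 112 121 122 211 212 221 222
target 021 ∈ {TSO,PSO}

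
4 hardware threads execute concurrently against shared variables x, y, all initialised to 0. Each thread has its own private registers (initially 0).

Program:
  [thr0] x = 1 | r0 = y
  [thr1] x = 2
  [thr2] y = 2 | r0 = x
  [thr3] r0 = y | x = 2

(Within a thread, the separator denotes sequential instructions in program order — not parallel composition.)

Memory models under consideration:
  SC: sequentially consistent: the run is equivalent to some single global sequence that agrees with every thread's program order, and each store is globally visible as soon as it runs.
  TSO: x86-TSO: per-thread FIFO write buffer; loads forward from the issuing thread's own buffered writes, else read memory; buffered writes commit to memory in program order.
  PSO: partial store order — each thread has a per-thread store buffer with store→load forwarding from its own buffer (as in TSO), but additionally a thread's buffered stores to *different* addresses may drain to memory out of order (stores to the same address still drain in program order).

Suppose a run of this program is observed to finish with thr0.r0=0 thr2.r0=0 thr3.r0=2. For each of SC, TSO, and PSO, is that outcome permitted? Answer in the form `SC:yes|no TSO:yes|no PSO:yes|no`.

SC:no TSO:yes PSO:yes

outcome vector order: (thr0.r0,thr2.r0,thr3.r0)
[SC] allowed = {0/1/0 0/1/2 0/2/0 0/2/2 2/0/0 2/0/2 2/1/0 2/1/2 2/2/0 2/2/2}
[TSO] allowed = {0/0/0 0/0/2 0/1/0 0/1/2 0/2/0 0/2/2 2/0/0 2/0/2 2/1/0 2/1/2 2/2/0 2/2/2}
[PSO] allowed = {0/0/0 0/0/2 0/1/0 0/1/2 0/2/0 0/2/2 2/0/0 2/0/2 2/1/0 2/1/2 2/2/0 2/2/2}
target 0/0/2 ∈ {TSO,PSO}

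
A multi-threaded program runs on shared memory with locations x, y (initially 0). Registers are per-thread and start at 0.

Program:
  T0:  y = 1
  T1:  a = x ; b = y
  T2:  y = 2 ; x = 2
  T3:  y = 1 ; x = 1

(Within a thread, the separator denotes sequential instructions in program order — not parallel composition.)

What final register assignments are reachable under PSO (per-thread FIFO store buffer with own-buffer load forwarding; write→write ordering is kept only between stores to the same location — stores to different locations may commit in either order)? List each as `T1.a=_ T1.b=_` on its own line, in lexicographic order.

outcome vector order: (T1.a,T1.b)
|PSO outcomes| = 9

T1.a=0 T1.b=0
T1.a=0 T1.b=1
T1.a=0 T1.b=2
T1.a=1 T1.b=0
T1.a=1 T1.b=1
T1.a=1 T1.b=2
T1.a=2 T1.b=0
T1.a=2 T1.b=1
T1.a=2 T1.b=2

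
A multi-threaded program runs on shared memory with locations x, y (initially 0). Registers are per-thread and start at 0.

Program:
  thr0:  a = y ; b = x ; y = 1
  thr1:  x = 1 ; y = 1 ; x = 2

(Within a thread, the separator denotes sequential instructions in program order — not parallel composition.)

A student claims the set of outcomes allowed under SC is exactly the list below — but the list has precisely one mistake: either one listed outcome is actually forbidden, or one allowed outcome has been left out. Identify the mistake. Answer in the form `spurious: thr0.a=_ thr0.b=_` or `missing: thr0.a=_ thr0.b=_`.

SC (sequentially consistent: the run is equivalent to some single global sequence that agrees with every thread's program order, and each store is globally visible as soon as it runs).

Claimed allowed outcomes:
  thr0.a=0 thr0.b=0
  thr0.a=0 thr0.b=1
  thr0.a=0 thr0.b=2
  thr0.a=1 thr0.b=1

missing: thr0.a=1 thr0.b=2

outcome vector order: (thr0.a,thr0.b)
under SC → (0,0), (0,1), (0,2), (1,1), (1,2)
SC∖claimed = {(1,2)}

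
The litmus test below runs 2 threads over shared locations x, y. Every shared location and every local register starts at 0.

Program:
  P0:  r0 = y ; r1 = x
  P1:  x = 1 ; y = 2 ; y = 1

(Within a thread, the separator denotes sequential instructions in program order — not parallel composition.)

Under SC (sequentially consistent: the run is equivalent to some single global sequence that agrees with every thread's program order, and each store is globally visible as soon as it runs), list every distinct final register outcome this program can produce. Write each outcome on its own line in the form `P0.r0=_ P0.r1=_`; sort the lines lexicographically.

P0.r0=0 P0.r1=0
P0.r0=0 P0.r1=1
P0.r0=1 P0.r1=1
P0.r0=2 P0.r1=1

outcome vector order: (P0.r0,P0.r1)
|SC outcomes| = 4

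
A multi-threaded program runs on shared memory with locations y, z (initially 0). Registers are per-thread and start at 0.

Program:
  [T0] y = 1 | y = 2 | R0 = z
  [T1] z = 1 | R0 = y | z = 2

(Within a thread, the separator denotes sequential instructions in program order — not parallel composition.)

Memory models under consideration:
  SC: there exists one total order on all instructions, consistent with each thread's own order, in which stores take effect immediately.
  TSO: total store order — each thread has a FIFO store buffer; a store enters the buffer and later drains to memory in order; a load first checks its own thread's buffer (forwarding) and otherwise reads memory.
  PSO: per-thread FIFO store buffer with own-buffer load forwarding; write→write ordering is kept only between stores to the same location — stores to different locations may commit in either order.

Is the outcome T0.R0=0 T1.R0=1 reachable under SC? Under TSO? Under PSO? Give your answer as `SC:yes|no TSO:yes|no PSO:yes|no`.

outcome vector order: (T0.R0,T1.R0)
SC (7): 0/2, 1/0, 1/1, 1/2, 2/0, 2/1, 2/2
TSO (9): 0/0, 0/1, 0/2, 1/0, 1/1, 1/2, 2/0, 2/1, 2/2
PSO (9): 0/0, 0/1, 0/2, 1/0, 1/1, 1/2, 2/0, 2/1, 2/2
target 0/1 ∈ {TSO,PSO}

SC:no TSO:yes PSO:yes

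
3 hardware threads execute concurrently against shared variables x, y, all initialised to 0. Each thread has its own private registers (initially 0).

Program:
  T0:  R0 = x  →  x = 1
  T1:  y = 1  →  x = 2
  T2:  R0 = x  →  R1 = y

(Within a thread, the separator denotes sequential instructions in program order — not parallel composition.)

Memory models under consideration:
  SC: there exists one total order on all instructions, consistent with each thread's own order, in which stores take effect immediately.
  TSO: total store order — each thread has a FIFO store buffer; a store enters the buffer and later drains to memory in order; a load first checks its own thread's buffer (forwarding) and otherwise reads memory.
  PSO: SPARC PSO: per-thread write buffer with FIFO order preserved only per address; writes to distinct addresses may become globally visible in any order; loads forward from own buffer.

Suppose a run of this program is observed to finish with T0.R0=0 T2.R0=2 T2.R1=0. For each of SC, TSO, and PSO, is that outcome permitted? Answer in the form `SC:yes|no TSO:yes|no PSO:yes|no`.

SC:no TSO:no PSO:yes

outcome vector order: (T0.R0,T2.R0,T2.R1)
SC: 9 outcomes — {0/0/0 0/0/1 0/1/0 0/1/1 0/2/1 2/0/0 2/0/1 2/1/1 2/2/1}
TSO: 9 outcomes — {0/0/0 0/0/1 0/1/0 0/1/1 0/2/1 2/0/0 2/0/1 2/1/1 2/2/1}
PSO: 12 outcomes — {0/0/0 0/0/1 0/1/0 0/1/1 0/2/0 0/2/1 2/0/0 2/0/1 2/1/0 2/1/1 2/2/0 2/2/1}
target 0/2/0 ∈ {PSO}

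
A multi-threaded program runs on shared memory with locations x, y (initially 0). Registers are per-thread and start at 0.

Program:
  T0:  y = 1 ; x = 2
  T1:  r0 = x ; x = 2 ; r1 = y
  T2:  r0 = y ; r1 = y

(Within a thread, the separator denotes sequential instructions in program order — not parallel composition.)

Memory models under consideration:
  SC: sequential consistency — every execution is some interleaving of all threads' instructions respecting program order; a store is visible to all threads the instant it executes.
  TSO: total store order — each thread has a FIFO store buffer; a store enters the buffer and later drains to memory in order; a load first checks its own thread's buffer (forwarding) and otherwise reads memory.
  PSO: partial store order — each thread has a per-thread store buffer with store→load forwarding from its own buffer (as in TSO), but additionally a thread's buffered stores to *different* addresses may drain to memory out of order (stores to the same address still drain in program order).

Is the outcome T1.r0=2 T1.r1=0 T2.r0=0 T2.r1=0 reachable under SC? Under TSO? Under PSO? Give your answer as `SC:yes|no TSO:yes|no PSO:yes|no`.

SC:no TSO:no PSO:yes

outcome vector order: (T1.r0,T1.r1,T2.r0,T2.r1)
SC (9): 0/0/0/0, 0/0/0/1, 0/0/1/1, 0/1/0/0, 0/1/0/1, 0/1/1/1, 2/1/0/0, 2/1/0/1, 2/1/1/1
TSO (9): 0/0/0/0, 0/0/0/1, 0/0/1/1, 0/1/0/0, 0/1/0/1, 0/1/1/1, 2/1/0/0, 2/1/0/1, 2/1/1/1
PSO (12): 0/0/0/0, 0/0/0/1, 0/0/1/1, 0/1/0/0, 0/1/0/1, 0/1/1/1, 2/0/0/0, 2/0/0/1, 2/0/1/1, 2/1/0/0, 2/1/0/1, 2/1/1/1
target 2/0/0/0 ∈ {PSO}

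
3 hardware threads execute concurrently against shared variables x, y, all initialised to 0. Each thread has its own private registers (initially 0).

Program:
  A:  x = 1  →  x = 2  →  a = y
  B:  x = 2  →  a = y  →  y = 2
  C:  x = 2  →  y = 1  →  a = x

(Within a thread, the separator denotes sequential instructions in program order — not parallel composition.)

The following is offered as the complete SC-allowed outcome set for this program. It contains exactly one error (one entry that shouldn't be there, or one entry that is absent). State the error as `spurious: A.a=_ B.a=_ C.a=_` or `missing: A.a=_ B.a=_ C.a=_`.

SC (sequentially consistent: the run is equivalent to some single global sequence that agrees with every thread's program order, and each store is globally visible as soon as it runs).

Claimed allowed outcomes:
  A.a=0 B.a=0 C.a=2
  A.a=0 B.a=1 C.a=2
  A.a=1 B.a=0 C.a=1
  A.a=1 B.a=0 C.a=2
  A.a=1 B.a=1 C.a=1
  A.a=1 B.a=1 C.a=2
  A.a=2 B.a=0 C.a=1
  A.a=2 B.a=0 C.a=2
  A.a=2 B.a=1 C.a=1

outcome vector order: (A.a,B.a,C.a)
SC (10): 0/0/2 0/1/2 1/0/1 1/0/2 1/1/1 1/1/2 2/0/1 2/0/2 2/1/1 2/1/2
SC∖claimed = {2/1/2}

missing: A.a=2 B.a=1 C.a=2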